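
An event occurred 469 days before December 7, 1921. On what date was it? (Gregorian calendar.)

−365 (one year) → Dec 7, 1920 (104 left).
−7 → Nov 30, 1920 (end of Nov, 30 days; 97 left).
−30 → Oct 31, 1920 (end of Oct, 31 days; 67 left).
−31 → Sep 30, 1920 (end of Sep, 30 days; 36 left).
−30 → Aug 31, 1920 (end of Aug, 31 days; 6 left).
−6 → Aug 25, 1920.

August 25, 1920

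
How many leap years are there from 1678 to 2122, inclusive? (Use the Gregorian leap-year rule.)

107

Multiples of 4 in [1678,2122]: 111.
Of those, multiples of 100: 5 (not leap unless ÷400).
Multiples of 400: 1.
Leap years = 111 − 5 + 1 = 107.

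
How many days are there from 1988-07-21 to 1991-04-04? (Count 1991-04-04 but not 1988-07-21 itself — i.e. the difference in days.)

Jul 21, 1988 → Jul 21, 1989: 365 days.
Jul 21, 1989 → Jul 21, 1990: 365 days.
Jul 21, 1990 → Aug 21, 1990: 31 days (July has 31).
Aug 21, 1990 → Sep 21, 1990: 31 days (August has 31).
Sep 21, 1990 → Oct 21, 1990: 30 days (September has 30).
Oct 21, 1990 → Nov 21, 1990: 31 days (October has 31).
Nov 21, 1990 → Dec 21, 1990: 30 days (November has 30).
Dec 21, 1990 → Jan 21, 1991: 31 days (December has 31).
Jan 21, 1991 → Feb 21, 1991: 31 days (January has 31).
Feb 21, 1991 → Mar 21, 1991: 28 days (February has 28).
Mar 21, 1991 → Apr 4, 1991: 14 days.
Total: 987 days.

987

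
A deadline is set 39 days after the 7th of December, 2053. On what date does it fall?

Dec has 31 days: +25 → Jan 1, 2054 (14 left).
+14 → Jan 15, 2054.

January 15, 2054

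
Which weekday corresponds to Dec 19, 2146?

Doomsday rule: the anchor day for the 2100s is Sunday. For year 46: 46÷12 = 3 r 10, and 10÷4 = 2, so 3+10+2 = 15.
Sunday + 15 ≡ Monday — that's 2146's doomsday.
In December the doomsday date is Dec 12.
Dec 19 is 7 days after Dec 12; 7 mod 7 = 0, so Monday + 0 = Monday.

Monday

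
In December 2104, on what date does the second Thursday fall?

December 1, 2104 is a Monday.
The first Thursday is therefore December 4 (3 days later).
The second Thursday is 4 + 1×7 = December 11.

December 11, 2104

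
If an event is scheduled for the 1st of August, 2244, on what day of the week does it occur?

Thursday

Doomsday rule: the anchor day for the 2200s is Friday. For year 44: 44÷12 = 3 r 8, and 8÷4 = 2, so 3+8+2 = 13.
Friday + 13 ≡ Thursday — that's 2244's doomsday.
In August the doomsday date is Aug 8.
Aug 1 is 7 days before Aug 8; 7 mod 7 = 0, so Thursday − 0 = Thursday.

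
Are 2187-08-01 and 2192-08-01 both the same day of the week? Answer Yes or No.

Yes

From Aug 1, 2187 to Aug 1, 2192 is 1827 days.
1827 mod 7 = 0, so they are the same weekday.
(Aug 1, 2187 is a Wednesday; Aug 1, 2192 is a Wednesday.)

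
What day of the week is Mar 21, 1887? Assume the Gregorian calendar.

Monday

Doomsday rule: the anchor day for the 1800s is Friday. For year 87: 87÷12 = 7 r 3, and 3÷4 = 0, so 7+3+0 = 10.
Friday + 10 ≡ Monday — that's 1887's doomsday.
In March the doomsday date is Mar 14.
Mar 21 is 7 days after Mar 14; 7 mod 7 = 0, so Monday + 0 = Monday.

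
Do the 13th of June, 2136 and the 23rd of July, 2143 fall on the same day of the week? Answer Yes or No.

From Jun 13, 2136 to Jul 23, 2143 is 2596 days.
2596 mod 7 = 6, so they are different weekdays.
(Jun 13, 2136 is a Wednesday; Jul 23, 2143 is a Tuesday.)

No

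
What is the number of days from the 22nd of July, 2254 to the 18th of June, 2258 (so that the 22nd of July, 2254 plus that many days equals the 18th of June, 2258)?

1427

Jul 22, 2254 → Jul 22, 2255: 365 days.
Jul 22, 2255 → Jul 22, 2256: 366 days (Feb 29, 2256 is in that span).
Jul 22, 2256 → Jul 22, 2257: 365 days.
Jul 22, 2257 → Aug 22, 2257: 31 days (July has 31).
Aug 22, 2257 → Sep 22, 2257: 31 days (August has 31).
Sep 22, 2257 → Oct 22, 2257: 30 days (September has 30).
Oct 22, 2257 → Nov 22, 2257: 31 days (October has 31).
Nov 22, 2257 → Dec 22, 2257: 30 days (November has 30).
Dec 22, 2257 → Jan 22, 2258: 31 days (December has 31).
Jan 22, 2258 → Feb 22, 2258: 31 days (January has 31).
Feb 22, 2258 → Mar 22, 2258: 28 days (February has 28).
Mar 22, 2258 → Apr 22, 2258: 31 days (March has 31).
Apr 22, 2258 → May 22, 2258: 30 days (April has 30).
May 22, 2258 → Jun 18, 2258: 27 days.
Total: 1427 days.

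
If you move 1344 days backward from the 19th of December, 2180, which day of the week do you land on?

Tuesday

Dec 19, 2180 is a Tuesday.
1344 mod 7 = 0, so 1344 days before a Tuesday is Tuesday − 0 = Tuesday.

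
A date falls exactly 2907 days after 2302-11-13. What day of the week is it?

Saturday

Nov 13, 2302 is a Thursday.
2907 mod 7 = 2, so 2907 days after a Thursday is Thursday + 2 = Saturday.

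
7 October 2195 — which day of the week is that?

Doomsday rule: the anchor day for the 2100s is Sunday. For year 95: 95÷12 = 7 r 11, and 11÷4 = 2, so 7+11+2 = 20.
Sunday + 20 ≡ Saturday — that's 2195's doomsday.
In October the doomsday date is Oct 10.
Oct 7 is 3 days before Oct 10; 3 mod 7 = 3, so Saturday − 3 = Wednesday.

Wednesday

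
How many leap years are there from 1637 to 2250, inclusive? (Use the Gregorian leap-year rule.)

148

Multiples of 4 in [1637,2250]: 153.
Of those, multiples of 100: 6 (not leap unless ÷400).
Multiples of 400: 1.
Leap years = 153 − 6 + 1 = 148.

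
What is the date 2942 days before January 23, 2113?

January 3, 2105

−366 (one year; includes Feb 29, 2112) → Jan 23, 2112 (2576 left).
−365 (one year) → Jan 23, 2111 (2211 left).
−365 (one year) → Jan 23, 2110 (1846 left).
−365 (one year) → Jan 23, 2109 (1481 left).
−366 (one year; includes Feb 29, 2108) → Jan 23, 2108 (1115 left).
−365 (one year) → Jan 23, 2107 (750 left).
−365 (one year) → Jan 23, 2106 (385 left).
−23 → Dec 31, 2105 (end of Dec, 31 days; 362 left).
−31 → Nov 30, 2105 (end of Nov, 30 days; 331 left).
−30 → Oct 31, 2105 (end of Oct, 31 days; 301 left).
−31 → Sep 30, 2105 (end of Sep, 30 days; 270 left).
−30 → Aug 31, 2105 (end of Aug, 31 days; 240 left).
−31 → Jul 31, 2105 (end of Jul, 31 days; 209 left).
−31 → Jun 30, 2105 (end of Jun, 30 days; 178 left).
−30 → May 31, 2105 (end of May, 31 days; 148 left).
−31 → Apr 30, 2105 (end of Apr, 30 days; 117 left).
−30 → Mar 31, 2105 (end of Mar, 31 days; 87 left).
−31 → Feb 28, 2105 (end of Feb, 28 days; 56 left).
−28 → Jan 31, 2105 (end of Jan, 31 days; 28 left).
−28 → Jan 3, 2105.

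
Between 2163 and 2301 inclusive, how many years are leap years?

Multiples of 4 in [2163,2301]: 35.
Of those, multiples of 100: 2 (not leap unless ÷400).
Multiples of 400: 0.
Leap years = 35 − 2 + 0 = 33.

33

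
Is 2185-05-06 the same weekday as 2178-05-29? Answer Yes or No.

From May 29, 2178 to May 6, 2185 is 2534 days.
2534 mod 7 = 0, so they are the same weekday.
(May 29, 2178 is a Friday; May 6, 2185 is a Friday.)

Yes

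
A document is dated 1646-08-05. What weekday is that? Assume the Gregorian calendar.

Doomsday rule: the anchor day for the 1600s is Tuesday. For year 46: 46÷12 = 3 r 10, and 10÷4 = 2, so 3+10+2 = 15.
Tuesday + 15 ≡ Wednesday — that's 1646's doomsday.
In August the doomsday date is Aug 8.
Aug 5 is 3 days before Aug 8; 3 mod 7 = 3, so Wednesday − 3 = Sunday.

Sunday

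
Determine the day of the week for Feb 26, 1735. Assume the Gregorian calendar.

Saturday

Doomsday rule: the anchor day for the 1700s is Sunday. For year 35: 35÷12 = 2 r 11, and 11÷4 = 2, so 2+11+2 = 15.
Sunday + 15 ≡ Monday — that's 1735's doomsday.
In February the doomsday date is Feb 28 (1735 is not a leap year).
Feb 26 is 2 days before Feb 28; 2 mod 7 = 2, so Monday − 2 = Saturday.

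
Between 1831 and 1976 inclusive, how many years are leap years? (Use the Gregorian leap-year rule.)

36

Multiples of 4 in [1831,1976]: 37.
Of those, multiples of 100: 1 (not leap unless ÷400).
Multiples of 400: 0.
Leap years = 37 − 1 + 0 = 36.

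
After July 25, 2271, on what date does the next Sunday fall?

July 30, 2271

Jul 25, 2271 is a Tuesday.
From Tuesday to the next Sunday is 5 days.
Jul 25, 2271 + 5 = Jul 30, 2271.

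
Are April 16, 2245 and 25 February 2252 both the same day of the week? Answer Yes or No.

From Apr 16, 2245 to Feb 25, 2252 is 2506 days.
2506 mod 7 = 0, so they are the same weekday.
(Apr 16, 2245 is a Wednesday; Feb 25, 2252 is a Wednesday.)

Yes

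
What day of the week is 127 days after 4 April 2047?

Friday

First find the weekday of Apr 4, 2047. Doomsday rule: the anchor day for the 2000s is Tuesday. For year 47: 47÷12 = 3 r 11, and 11÷4 = 2, so 3+11+2 = 16.
Tuesday + 16 ≡ Thursday — that's 2047's doomsday.
In April the doomsday date is Apr 4.
Apr 4 is the doomsday itself: Thursday.
127 mod 7 = 1, so 127 days after a Thursday is Thursday + 1 = Friday.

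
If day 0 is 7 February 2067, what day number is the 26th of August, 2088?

7871

Feb 7, 2067 → Feb 7, 2068: 365 days.
Feb 7, 2068 → Feb 7, 2069: 366 days (Feb 29, 2068 is in that span).
Feb 7, 2069 → Feb 7, 2070: 365 days.
Feb 7, 2070 → Feb 7, 2071: 365 days.
Feb 7, 2071 → Feb 7, 2072: 365 days.
Feb 7, 2072 → Feb 7, 2073: 366 days (Feb 29, 2072 is in that span).
Feb 7, 2073 → Feb 7, 2074: 365 days.
Feb 7, 2074 → Feb 7, 2075: 365 days.
Feb 7, 2075 → Feb 7, 2076: 365 days.
Feb 7, 2076 → Feb 7, 2077: 366 days (Feb 29, 2076 is in that span).
Feb 7, 2077 → Feb 7, 2078: 365 days.
Feb 7, 2078 → Feb 7, 2079: 365 days.
Feb 7, 2079 → Feb 7, 2080: 365 days.
Feb 7, 2080 → Feb 7, 2081: 366 days (Feb 29, 2080 is in that span).
Feb 7, 2081 → Feb 7, 2082: 365 days.
Feb 7, 2082 → Feb 7, 2083: 365 days.
Feb 7, 2083 → Feb 7, 2084: 365 days.
Feb 7, 2084 → Feb 7, 2085: 366 days (Feb 29, 2084 is in that span).
Feb 7, 2085 → Feb 7, 2086: 365 days.
Feb 7, 2086 → Feb 7, 2087: 365 days.
Feb 7, 2087 → Feb 7, 2088: 365 days.
Feb 7, 2088 → Mar 7, 2088: 29 days (February has 29).
Mar 7, 2088 → Apr 7, 2088: 31 days (March has 31).
Apr 7, 2088 → May 7, 2088: 30 days (April has 30).
May 7, 2088 → Jun 7, 2088: 31 days (May has 31).
Jun 7, 2088 → Jul 7, 2088: 30 days (June has 30).
Jul 7, 2088 → Aug 7, 2088: 31 days (July has 31).
Aug 7, 2088 → Aug 26, 2088: 19 days.
Total: 7871 days.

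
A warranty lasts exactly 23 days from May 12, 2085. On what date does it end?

June 4, 2085

May has 31 days: +20 → Jun 1, 2085 (3 left).
+3 → Jun 4, 2085.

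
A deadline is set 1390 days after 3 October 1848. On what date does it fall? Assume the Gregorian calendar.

+365 (one year) → Oct 3, 1849 (1025 left).
+365 (one year) → Oct 3, 1850 (660 left).
+365 (one year) → Oct 3, 1851 (295 left).
Oct has 31 days: +29 → Nov 1, 1851 (266 left).
Nov has 30 days: +30 → Dec 1, 1851 (236 left).
Dec has 31 days: +31 → Jan 1, 1852 (205 left).
Jan has 31 days: +31 → Feb 1, 1852 (174 left).
Feb has 29 days: +29 → Mar 1, 1852 (145 left).
Mar has 31 days: +31 → Apr 1, 1852 (114 left).
Apr has 30 days: +30 → May 1, 1852 (84 left).
May has 31 days: +31 → Jun 1, 1852 (53 left).
Jun has 30 days: +30 → Jul 1, 1852 (23 left).
+23 → Jul 24, 1852.

July 24, 1852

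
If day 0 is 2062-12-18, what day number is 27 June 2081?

Dec 18, 2062 → Dec 18, 2063: 365 days.
Dec 18, 2063 → Dec 18, 2064: 366 days (Feb 29, 2064 is in that span).
Dec 18, 2064 → Dec 18, 2065: 365 days.
Dec 18, 2065 → Dec 18, 2066: 365 days.
Dec 18, 2066 → Dec 18, 2067: 365 days.
Dec 18, 2067 → Dec 18, 2068: 366 days (Feb 29, 2068 is in that span).
Dec 18, 2068 → Dec 18, 2069: 365 days.
Dec 18, 2069 → Dec 18, 2070: 365 days.
Dec 18, 2070 → Dec 18, 2071: 365 days.
Dec 18, 2071 → Dec 18, 2072: 366 days (Feb 29, 2072 is in that span).
Dec 18, 2072 → Dec 18, 2073: 365 days.
Dec 18, 2073 → Dec 18, 2074: 365 days.
Dec 18, 2074 → Dec 18, 2075: 365 days.
Dec 18, 2075 → Dec 18, 2076: 366 days (Feb 29, 2076 is in that span).
Dec 18, 2076 → Dec 18, 2077: 365 days.
Dec 18, 2077 → Dec 18, 2078: 365 days.
Dec 18, 2078 → Dec 18, 2079: 365 days.
Dec 18, 2079 → Dec 18, 2080: 366 days (Feb 29, 2080 is in that span).
Dec 18, 2080 → Jan 18, 2081: 31 days (December has 31).
Jan 18, 2081 → Feb 18, 2081: 31 days (January has 31).
Feb 18, 2081 → Mar 18, 2081: 28 days (February has 28).
Mar 18, 2081 → Apr 18, 2081: 31 days (March has 31).
Apr 18, 2081 → May 18, 2081: 30 days (April has 30).
May 18, 2081 → Jun 18, 2081: 31 days (May has 31).
Jun 18, 2081 → Jun 27, 2081: 9 days.
Total: 6766 days.

6766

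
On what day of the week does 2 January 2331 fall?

Friday

Doomsday rule: the anchor day for the 2300s is Wednesday. For year 31: 31÷12 = 2 r 7, and 7÷4 = 1, so 2+7+1 = 10.
Wednesday + 10 ≡ Saturday — that's 2331's doomsday.
In January the doomsday date is Jan 3 (2331 is not a leap year).
Jan 2 is 1 day before Jan 3; 1 mod 7 = 1, so Saturday − 1 = Friday.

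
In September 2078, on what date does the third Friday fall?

September 1, 2078 is a Thursday.
The first Friday is therefore September 2 (1 days later).
The third Friday is 2 + 2×7 = September 16.

September 16, 2078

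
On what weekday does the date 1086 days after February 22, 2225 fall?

First find the weekday of Feb 22, 2225. Doomsday rule: the anchor day for the 2200s is Friday. For year 25: 25÷12 = 2 r 1, and 1÷4 = 0, so 2+1+0 = 3.
Friday + 3 ≡ Monday — that's 2225's doomsday.
In February the doomsday date is Feb 28 (2225 is not a leap year).
Feb 22 is 6 days before Feb 28; 6 mod 7 = 6, so Monday − 6 = Tuesday.
1086 mod 7 = 1, so 1086 days after a Tuesday is Tuesday + 1 = Wednesday.

Wednesday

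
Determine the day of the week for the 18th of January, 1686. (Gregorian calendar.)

Friday

Doomsday rule: the anchor day for the 1600s is Tuesday. For year 86: 86÷12 = 7 r 2, and 2÷4 = 0, so 7+2+0 = 9.
Tuesday + 9 ≡ Thursday — that's 1686's doomsday.
In January the doomsday date is Jan 3 (1686 is not a leap year).
Jan 18 is 15 days after Jan 3; 15 mod 7 = 1, so Thursday + 1 = Friday.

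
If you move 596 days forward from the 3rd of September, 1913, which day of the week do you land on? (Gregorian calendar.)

First find the weekday of Sep 3, 1913. Doomsday rule: the anchor day for the 1900s is Wednesday. For year 13: 13÷12 = 1 r 1, and 1÷4 = 0, so 1+1+0 = 2.
Wednesday + 2 ≡ Friday — that's 1913's doomsday.
In September the doomsday date is Sep 5.
Sep 3 is 2 days before Sep 5; 2 mod 7 = 2, so Friday − 2 = Wednesday.
596 mod 7 = 1, so 596 days after a Wednesday is Wednesday + 1 = Thursday.

Thursday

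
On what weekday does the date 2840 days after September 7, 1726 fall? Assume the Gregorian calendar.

Sep 7, 1726 is a Saturday.
2840 mod 7 = 5, so 2840 days after a Saturday is Saturday + 5 = Thursday.

Thursday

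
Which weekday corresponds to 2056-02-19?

Doomsday rule: the anchor day for the 2000s is Tuesday. For year 56: 56÷12 = 4 r 8, and 8÷4 = 2, so 4+8+2 = 14.
Tuesday + 14 ≡ Tuesday — that's 2056's doomsday.
In February the doomsday date is Feb 29 (2056 is a leap year (divisible by 4)).
Feb 19 is 10 days before Feb 29; 10 mod 7 = 3, so Tuesday − 3 = Saturday.

Saturday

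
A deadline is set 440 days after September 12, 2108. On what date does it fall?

November 26, 2109

+365 (one year) → Sep 12, 2109 (75 left).
Sep has 30 days: +19 → Oct 1, 2109 (56 left).
Oct has 31 days: +31 → Nov 1, 2109 (25 left).
+25 → Nov 26, 2109.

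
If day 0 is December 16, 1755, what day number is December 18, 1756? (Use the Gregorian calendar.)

368

Dec 16, 1755 → Jan 16, 1756: 31 days (December has 31).
Jan 16, 1756 → Feb 16, 1756: 31 days (January has 31).
Feb 16, 1756 → Mar 16, 1756: 29 days (February has 29).
Mar 16, 1756 → Apr 16, 1756: 31 days (March has 31).
Apr 16, 1756 → May 16, 1756: 30 days (April has 30).
May 16, 1756 → Jun 16, 1756: 31 days (May has 31).
Jun 16, 1756 → Jul 16, 1756: 30 days (June has 30).
Jul 16, 1756 → Aug 16, 1756: 31 days (July has 31).
Aug 16, 1756 → Sep 16, 1756: 31 days (August has 31).
Sep 16, 1756 → Oct 16, 1756: 30 days (September has 30).
Oct 16, 1756 → Nov 16, 1756: 31 days (October has 31).
Nov 16, 1756 → Dec 16, 1756: 30 days (November has 30).
Dec 16, 1756 → Dec 18, 1756: 2 days.
Total: 368 days.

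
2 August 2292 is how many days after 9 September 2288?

Sep 9, 2288 → Sep 9, 2289: 365 days.
Sep 9, 2289 → Sep 9, 2290: 365 days.
Sep 9, 2290 → Sep 9, 2291: 365 days.
Sep 9, 2291 → Oct 9, 2291: 30 days (September has 30).
Oct 9, 2291 → Nov 9, 2291: 31 days (October has 31).
Nov 9, 2291 → Dec 9, 2291: 30 days (November has 30).
Dec 9, 2291 → Jan 9, 2292: 31 days (December has 31).
Jan 9, 2292 → Feb 9, 2292: 31 days (January has 31).
Feb 9, 2292 → Mar 9, 2292: 29 days (February has 29).
Mar 9, 2292 → Apr 9, 2292: 31 days (March has 31).
Apr 9, 2292 → May 9, 2292: 30 days (April has 30).
May 9, 2292 → Jun 9, 2292: 31 days (May has 31).
Jun 9, 2292 → Jul 9, 2292: 30 days (June has 30).
Jul 9, 2292 → Aug 2, 2292: 24 days.
Total: 1423 days.

1423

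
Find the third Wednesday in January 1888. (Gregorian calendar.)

January 1, 1888 is a Sunday.
The first Wednesday is therefore January 4 (3 days later).
The third Wednesday is 4 + 2×7 = January 18.

January 18, 1888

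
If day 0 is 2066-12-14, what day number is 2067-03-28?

Dec 14, 2066 → Jan 14, 2067: 31 days (December has 31).
Jan 14, 2067 → Feb 14, 2067: 31 days (January has 31).
Feb 14, 2067 → Mar 14, 2067: 28 days (February has 28).
Mar 14, 2067 → Mar 28, 2067: 14 days.
Total: 104 days.

104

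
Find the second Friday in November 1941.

November 1, 1941 is a Saturday.
The first Friday is therefore November 7 (6 days later).
The second Friday is 7 + 1×7 = November 14.

November 14, 1941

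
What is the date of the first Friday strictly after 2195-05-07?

May 7, 2195 is a Thursday.
From Thursday to the next Friday is 1 day.
May 7, 2195 + 1 = May 8, 2195.

May 8, 2195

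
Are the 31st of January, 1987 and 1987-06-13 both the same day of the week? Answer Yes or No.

From Jan 31, 1987 to Jun 13, 1987 is 133 days.
133 mod 7 = 0, so they are the same weekday.
(Jan 31, 1987 is a Saturday; Jun 13, 1987 is a Saturday.)

Yes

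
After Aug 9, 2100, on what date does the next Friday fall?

Aug 9, 2100 is a Monday.
From Monday to the next Friday is 4 days.
Aug 9, 2100 + 4 = Aug 13, 2100.

August 13, 2100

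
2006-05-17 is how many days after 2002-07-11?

Jul 11, 2002 → Jul 11, 2003: 365 days.
Jul 11, 2003 → Jul 11, 2004: 366 days (Feb 29, 2004 is in that span).
Jul 11, 2004 → Jul 11, 2005: 365 days.
Jul 11, 2005 → Aug 11, 2005: 31 days (July has 31).
Aug 11, 2005 → Sep 11, 2005: 31 days (August has 31).
Sep 11, 2005 → Oct 11, 2005: 30 days (September has 30).
Oct 11, 2005 → Nov 11, 2005: 31 days (October has 31).
Nov 11, 2005 → Dec 11, 2005: 30 days (November has 30).
Dec 11, 2005 → Jan 11, 2006: 31 days (December has 31).
Jan 11, 2006 → Feb 11, 2006: 31 days (January has 31).
Feb 11, 2006 → Mar 11, 2006: 28 days (February has 28).
Mar 11, 2006 → Apr 11, 2006: 31 days (March has 31).
Apr 11, 2006 → May 11, 2006: 30 days (April has 30).
May 11, 2006 → May 17, 2006: 6 days.
Total: 1406 days.

1406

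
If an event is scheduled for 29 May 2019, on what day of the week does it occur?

January 1, 2019 is a Tuesday.
Jan 1, 2019 → Feb 1, 2019: 31 days (January has 31).
Feb 1, 2019 → Mar 1, 2019: 28 days (February has 28).
Mar 1, 2019 → Apr 1, 2019: 31 days (March has 31).
Apr 1, 2019 → May 1, 2019: 30 days (April has 30).
May 1, 2019 → May 29, 2019: 28 days.
Total: 148 days.
148 mod 7 = 1, so Tuesday + 1 = Wednesday.

Wednesday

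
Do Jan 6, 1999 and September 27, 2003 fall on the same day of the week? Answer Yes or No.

From Jan 6, 1999 to Sep 27, 2003 is 1725 days.
1725 mod 7 = 3, so they are different weekdays.
(Jan 6, 1999 is a Wednesday; Sep 27, 2003 is a Saturday.)

No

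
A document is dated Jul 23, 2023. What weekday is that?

Sunday

January 1, 2023 is a Sunday.
Jan 1, 2023 → Feb 1, 2023: 31 days (January has 31).
Feb 1, 2023 → Mar 1, 2023: 28 days (February has 28).
Mar 1, 2023 → Apr 1, 2023: 31 days (March has 31).
Apr 1, 2023 → May 1, 2023: 30 days (April has 30).
May 1, 2023 → Jun 1, 2023: 31 days (May has 31).
Jun 1, 2023 → Jul 1, 2023: 30 days (June has 30).
Jul 1, 2023 → Jul 23, 2023: 22 days.
Total: 203 days.
203 mod 7 = 0, so Sunday + 0 = Sunday.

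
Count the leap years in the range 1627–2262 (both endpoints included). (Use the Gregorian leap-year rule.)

Multiples of 4 in [1627,2262]: 159.
Of those, multiples of 100: 6 (not leap unless ÷400).
Multiples of 400: 1.
Leap years = 159 − 6 + 1 = 154.

154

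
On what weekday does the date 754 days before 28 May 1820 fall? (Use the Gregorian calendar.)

May 28, 1820 is a Sunday.
754 mod 7 = 5, so 754 days before a Sunday is Sunday − 5 = Tuesday.

Tuesday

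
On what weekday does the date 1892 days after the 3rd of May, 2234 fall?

May 3, 2234 is a Saturday.
1892 mod 7 = 2, so 1892 days after a Saturday is Saturday + 2 = Monday.

Monday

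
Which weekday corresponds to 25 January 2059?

Saturday

Doomsday rule: the anchor day for the 2000s is Tuesday. For year 59: 59÷12 = 4 r 11, and 11÷4 = 2, so 4+11+2 = 17.
Tuesday + 17 ≡ Friday — that's 2059's doomsday.
In January the doomsday date is Jan 3 (2059 is not a leap year).
Jan 25 is 22 days after Jan 3; 22 mod 7 = 1, so Friday + 1 = Saturday.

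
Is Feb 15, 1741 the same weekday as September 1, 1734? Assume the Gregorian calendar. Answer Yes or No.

Yes

From Sep 1, 1734 to Feb 15, 1741 is 2359 days.
2359 mod 7 = 0, so they are the same weekday.
(Sep 1, 1734 is a Wednesday; Feb 15, 1741 is a Wednesday.)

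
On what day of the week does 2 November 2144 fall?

Monday

Doomsday rule: the anchor day for the 2100s is Sunday. For year 44: 44÷12 = 3 r 8, and 8÷4 = 2, so 3+8+2 = 13.
Sunday + 13 ≡ Saturday — that's 2144's doomsday.
In November the doomsday date is Nov 7.
Nov 2 is 5 days before Nov 7; 5 mod 7 = 5, so Saturday − 5 = Monday.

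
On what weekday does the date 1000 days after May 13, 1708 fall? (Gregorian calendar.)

Saturday

May 13, 1708 is a Sunday.
1000 mod 7 = 6, so 1000 days after a Sunday is Sunday + 6 = Saturday.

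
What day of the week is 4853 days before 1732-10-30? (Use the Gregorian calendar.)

Tuesday

Oct 30, 1732 is a Thursday.
4853 mod 7 = 2, so 4853 days before a Thursday is Thursday − 2 = Tuesday.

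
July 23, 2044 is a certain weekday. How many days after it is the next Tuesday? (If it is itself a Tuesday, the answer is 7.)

Jul 23, 2044 is a Saturday.
From Saturday to the next Tuesday is 3 days.

3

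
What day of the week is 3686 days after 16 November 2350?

Nov 16, 2350 is a Thursday.
3686 mod 7 = 4, so 3686 days after a Thursday is Thursday + 4 = Monday.

Monday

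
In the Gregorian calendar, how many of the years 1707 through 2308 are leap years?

146

Multiples of 4 in [1707,2308]: 151.
Of those, multiples of 100: 6 (not leap unless ÷400).
Multiples of 400: 1.
Leap years = 151 − 6 + 1 = 146.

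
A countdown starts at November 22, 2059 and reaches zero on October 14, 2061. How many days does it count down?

Nov 22, 2059 → Nov 22, 2060: 366 days (Feb 29, 2060 is in that span).
Nov 22, 2060 → Dec 22, 2060: 30 days (November has 30).
Dec 22, 2060 → Jan 22, 2061: 31 days (December has 31).
Jan 22, 2061 → Feb 22, 2061: 31 days (January has 31).
Feb 22, 2061 → Mar 22, 2061: 28 days (February has 28).
Mar 22, 2061 → Apr 22, 2061: 31 days (March has 31).
Apr 22, 2061 → May 22, 2061: 30 days (April has 30).
May 22, 2061 → Jun 22, 2061: 31 days (May has 31).
Jun 22, 2061 → Jul 22, 2061: 30 days (June has 30).
Jul 22, 2061 → Aug 22, 2061: 31 days (July has 31).
Aug 22, 2061 → Sep 22, 2061: 31 days (August has 31).
Sep 22, 2061 → Oct 14, 2061: 22 days.
Total: 692 days.

692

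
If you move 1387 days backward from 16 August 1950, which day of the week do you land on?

Aug 16, 1950 is a Wednesday.
1387 mod 7 = 1, so 1387 days before a Wednesday is Wednesday − 1 = Tuesday.

Tuesday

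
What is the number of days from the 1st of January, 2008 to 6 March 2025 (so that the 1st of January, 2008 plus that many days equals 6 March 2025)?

6274

Jan 1, 2008 → Jan 1, 2009: 366 days (Feb 29, 2008 is in that span).
Jan 1, 2009 → Jan 1, 2010: 365 days.
Jan 1, 2010 → Jan 1, 2011: 365 days.
Jan 1, 2011 → Jan 1, 2012: 365 days.
Jan 1, 2012 → Jan 1, 2013: 366 days (Feb 29, 2012 is in that span).
Jan 1, 2013 → Jan 1, 2014: 365 days.
Jan 1, 2014 → Jan 1, 2015: 365 days.
Jan 1, 2015 → Jan 1, 2016: 365 days.
Jan 1, 2016 → Jan 1, 2017: 366 days (Feb 29, 2016 is in that span).
Jan 1, 2017 → Jan 1, 2018: 365 days.
Jan 1, 2018 → Jan 1, 2019: 365 days.
Jan 1, 2019 → Jan 1, 2020: 365 days.
Jan 1, 2020 → Jan 1, 2021: 366 days (Feb 29, 2020 is in that span).
Jan 1, 2021 → Jan 1, 2022: 365 days.
Jan 1, 2022 → Jan 1, 2023: 365 days.
Jan 1, 2023 → Jan 1, 2024: 365 days.
Jan 1, 2024 → Jan 1, 2025: 366 days (Feb 29, 2024 is in that span).
Jan 1, 2025 → Feb 1, 2025: 31 days (January has 31).
Feb 1, 2025 → Mar 1, 2025: 28 days (February has 28).
Mar 1, 2025 → Mar 6, 2025: 5 days.
Total: 6274 days.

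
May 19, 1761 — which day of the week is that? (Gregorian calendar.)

Tuesday

Doomsday rule: the anchor day for the 1700s is Sunday. For year 61: 61÷12 = 5 r 1, and 1÷4 = 0, so 5+1+0 = 6.
Sunday + 6 ≡ Saturday — that's 1761's doomsday.
In May the doomsday date is May 9.
May 19 is 10 days after May 9; 10 mod 7 = 3, so Saturday + 3 = Tuesday.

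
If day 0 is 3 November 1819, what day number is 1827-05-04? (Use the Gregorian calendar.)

Nov 3, 1819 → Nov 3, 1820: 366 days (Feb 29, 1820 is in that span).
Nov 3, 1820 → Nov 3, 1821: 365 days.
Nov 3, 1821 → Nov 3, 1822: 365 days.
Nov 3, 1822 → Nov 3, 1823: 365 days.
Nov 3, 1823 → Nov 3, 1824: 366 days (Feb 29, 1824 is in that span).
Nov 3, 1824 → Nov 3, 1825: 365 days.
Nov 3, 1825 → Nov 3, 1826: 365 days.
Nov 3, 1826 → Dec 3, 1826: 30 days (November has 30).
Dec 3, 1826 → Jan 3, 1827: 31 days (December has 31).
Jan 3, 1827 → Feb 3, 1827: 31 days (January has 31).
Feb 3, 1827 → Mar 3, 1827: 28 days (February has 28).
Mar 3, 1827 → Apr 3, 1827: 31 days (March has 31).
Apr 3, 1827 → May 3, 1827: 30 days (April has 30).
May 3, 1827 → May 4, 1827: 1 days.
Total: 2739 days.

2739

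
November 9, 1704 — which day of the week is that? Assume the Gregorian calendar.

Sunday

Doomsday rule: the anchor day for the 1700s is Sunday. For year 04: 4÷12 = 0 r 4, and 4÷4 = 1, so 0+4+1 = 5.
Sunday + 5 ≡ Friday — that's 1704's doomsday.
In November the doomsday date is Nov 7.
Nov 9 is 2 days after Nov 7; 2 mod 7 = 2, so Friday + 2 = Sunday.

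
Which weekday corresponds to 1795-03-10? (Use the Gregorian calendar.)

Doomsday rule: the anchor day for the 1700s is Sunday. For year 95: 95÷12 = 7 r 11, and 11÷4 = 2, so 7+11+2 = 20.
Sunday + 20 ≡ Saturday — that's 1795's doomsday.
In March the doomsday date is Mar 14.
Mar 10 is 4 days before Mar 14; 4 mod 7 = 4, so Saturday − 4 = Tuesday.

Tuesday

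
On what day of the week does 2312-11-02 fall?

Saturday

Doomsday rule: the anchor day for the 2300s is Wednesday. For year 12: 12÷12 = 1 r 0, and 0÷4 = 0, so 1+0+0 = 1.
Wednesday + 1 ≡ Thursday — that's 2312's doomsday.
In November the doomsday date is Nov 7.
Nov 2 is 5 days before Nov 7; 5 mod 7 = 5, so Thursday − 5 = Saturday.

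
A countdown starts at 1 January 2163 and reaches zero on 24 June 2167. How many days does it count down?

Jan 1, 2163 → Jan 1, 2164: 365 days.
Jan 1, 2164 → Jan 1, 2165: 366 days (Feb 29, 2164 is in that span).
Jan 1, 2165 → Jan 1, 2166: 365 days.
Jan 1, 2166 → Jan 1, 2167: 365 days.
Jan 1, 2167 → Feb 1, 2167: 31 days (January has 31).
Feb 1, 2167 → Mar 1, 2167: 28 days (February has 28).
Mar 1, 2167 → Apr 1, 2167: 31 days (March has 31).
Apr 1, 2167 → May 1, 2167: 30 days (April has 30).
May 1, 2167 → Jun 1, 2167: 31 days (May has 31).
Jun 1, 2167 → Jun 24, 2167: 23 days.
Total: 1635 days.

1635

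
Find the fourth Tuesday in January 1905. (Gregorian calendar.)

January 24, 1905

January 1, 1905 is a Sunday.
The first Tuesday is therefore January 3 (2 days later).
The fourth Tuesday is 3 + 3×7 = January 24.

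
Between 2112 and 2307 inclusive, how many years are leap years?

Multiples of 4 in [2112,2307]: 49.
Of those, multiples of 100: 2 (not leap unless ÷400).
Multiples of 400: 0.
Leap years = 49 − 2 + 0 = 47.

47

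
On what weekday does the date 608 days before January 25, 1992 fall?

Jan 25, 1992 is a Saturday.
608 mod 7 = 6, so 608 days before a Saturday is Saturday − 6 = Sunday.

Sunday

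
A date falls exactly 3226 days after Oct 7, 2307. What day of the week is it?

Oct 7, 2307 is a Monday.
3226 mod 7 = 6, so 3226 days after a Monday is Monday + 6 = Sunday.

Sunday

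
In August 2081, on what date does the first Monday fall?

August 1, 2081 is a Friday.
The first Monday is therefore August 4 (3 days later).

August 4, 2081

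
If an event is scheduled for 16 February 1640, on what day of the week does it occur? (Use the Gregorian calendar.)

Doomsday rule: the anchor day for the 1600s is Tuesday. For year 40: 40÷12 = 3 r 4, and 4÷4 = 1, so 3+4+1 = 8.
Tuesday + 8 ≡ Wednesday — that's 1640's doomsday.
In February the doomsday date is Feb 29 (1640 is a leap year (divisible by 4)).
Feb 16 is 13 days before Feb 29; 13 mod 7 = 6, so Wednesday − 6 = Thursday.

Thursday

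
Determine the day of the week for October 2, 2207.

Friday

Doomsday rule: the anchor day for the 2200s is Friday. For year 07: 7÷12 = 0 r 7, and 7÷4 = 1, so 0+7+1 = 8.
Friday + 8 ≡ Saturday — that's 2207's doomsday.
In October the doomsday date is Oct 10.
Oct 2 is 8 days before Oct 10; 8 mod 7 = 1, so Saturday − 1 = Friday.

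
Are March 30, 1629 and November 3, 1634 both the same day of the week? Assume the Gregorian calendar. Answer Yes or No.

Yes

From Mar 30, 1629 to Nov 3, 1634 is 2044 days.
2044 mod 7 = 0, so they are the same weekday.
(Mar 30, 1629 is a Friday; Nov 3, 1634 is a Friday.)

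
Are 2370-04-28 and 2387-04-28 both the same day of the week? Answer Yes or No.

Yes

From Apr 28, 2370 to Apr 28, 2387 is 6209 days.
6209 mod 7 = 0, so they are the same weekday.
(Apr 28, 2370 is a Tuesday; Apr 28, 2387 is a Tuesday.)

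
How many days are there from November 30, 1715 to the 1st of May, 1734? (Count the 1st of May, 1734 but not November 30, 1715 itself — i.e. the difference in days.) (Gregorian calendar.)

6727

Nov 30, 1715 → Nov 30, 1716: 366 days (Feb 29, 1716 is in that span).
Nov 30, 1716 → Nov 30, 1717: 365 days.
Nov 30, 1717 → Nov 30, 1718: 365 days.
Nov 30, 1718 → Nov 30, 1719: 365 days.
Nov 30, 1719 → Nov 30, 1720: 366 days (Feb 29, 1720 is in that span).
Nov 30, 1720 → Nov 30, 1721: 365 days.
Nov 30, 1721 → Nov 30, 1722: 365 days.
Nov 30, 1722 → Nov 30, 1723: 365 days.
Nov 30, 1723 → Nov 30, 1724: 366 days (Feb 29, 1724 is in that span).
Nov 30, 1724 → Nov 30, 1725: 365 days.
Nov 30, 1725 → Nov 30, 1726: 365 days.
Nov 30, 1726 → Nov 30, 1727: 365 days.
Nov 30, 1727 → Nov 30, 1728: 366 days (Feb 29, 1728 is in that span).
Nov 30, 1728 → Nov 30, 1729: 365 days.
Nov 30, 1729 → Nov 30, 1730: 365 days.
Nov 30, 1730 → Nov 30, 1731: 365 days.
Nov 30, 1731 → Nov 30, 1732: 366 days (Feb 29, 1732 is in that span).
Nov 30, 1732 → Nov 30, 1733: 365 days.
Nov 30, 1733 → Dec 30, 1733: 30 days (November has 30).
Dec 30, 1733 → Jan 30, 1734: 31 days (December has 31).
Jan 30, 1734 → Feb 28, 1734: 29 days (January has 31).
Feb 28, 1734 → Mar 28, 1734: 28 days (February has 28).
Mar 28, 1734 → Apr 28, 1734: 31 days (March has 31).
Apr 28, 1734 → May 1, 1734: 3 days.
Total: 6727 days.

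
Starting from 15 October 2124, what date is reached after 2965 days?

November 27, 2132

+365 (one year) → Oct 15, 2125 (2600 left).
+365 (one year) → Oct 15, 2126 (2235 left).
+365 (one year) → Oct 15, 2127 (1870 left).
+366 (one year; includes Feb 29, 2128) → Oct 15, 2128 (1504 left).
+365 (one year) → Oct 15, 2129 (1139 left).
+365 (one year) → Oct 15, 2130 (774 left).
+365 (one year) → Oct 15, 2131 (409 left).
+366 (one year; includes Feb 29, 2132) → Oct 15, 2132 (43 left).
Oct has 31 days: +17 → Nov 1, 2132 (26 left).
+26 → Nov 27, 2132.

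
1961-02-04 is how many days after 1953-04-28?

Apr 28, 1953 → Apr 28, 1954: 365 days.
Apr 28, 1954 → Apr 28, 1955: 365 days.
Apr 28, 1955 → Apr 28, 1956: 366 days (Feb 29, 1956 is in that span).
Apr 28, 1956 → Apr 28, 1957: 365 days.
Apr 28, 1957 → Apr 28, 1958: 365 days.
Apr 28, 1958 → Apr 28, 1959: 365 days.
Apr 28, 1959 → Apr 28, 1960: 366 days (Feb 29, 1960 is in that span).
Apr 28, 1960 → May 28, 1960: 30 days (April has 30).
May 28, 1960 → Jun 28, 1960: 31 days (May has 31).
Jun 28, 1960 → Jul 28, 1960: 30 days (June has 30).
Jul 28, 1960 → Aug 28, 1960: 31 days (July has 31).
Aug 28, 1960 → Sep 28, 1960: 31 days (August has 31).
Sep 28, 1960 → Oct 28, 1960: 30 days (September has 30).
Oct 28, 1960 → Nov 28, 1960: 31 days (October has 31).
Nov 28, 1960 → Dec 28, 1960: 30 days (November has 30).
Dec 28, 1960 → Jan 28, 1961: 31 days (December has 31).
Jan 28, 1961 → Feb 4, 1961: 7 days.
Total: 2839 days.

2839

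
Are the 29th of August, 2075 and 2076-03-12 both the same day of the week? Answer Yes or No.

From Aug 29, 2075 to Mar 12, 2076 is 196 days.
196 mod 7 = 0, so they are the same weekday.
(Aug 29, 2075 is a Thursday; Mar 12, 2076 is a Thursday.)

Yes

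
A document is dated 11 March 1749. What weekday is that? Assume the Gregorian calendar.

Doomsday rule: the anchor day for the 1700s is Sunday. For year 49: 49÷12 = 4 r 1, and 1÷4 = 0, so 4+1+0 = 5.
Sunday + 5 ≡ Friday — that's 1749's doomsday.
In March the doomsday date is Mar 14.
Mar 11 is 3 days before Mar 14; 3 mod 7 = 3, so Friday − 3 = Tuesday.

Tuesday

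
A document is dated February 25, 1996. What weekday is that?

Sunday

Doomsday rule: the anchor day for the 1900s is Wednesday. For year 96: 96÷12 = 8 r 0, and 0÷4 = 0, so 8+0+0 = 8.
Wednesday + 8 ≡ Thursday — that's 1996's doomsday.
In February the doomsday date is Feb 29 (1996 is a leap year (divisible by 4)).
Feb 25 is 4 days before Feb 29; 4 mod 7 = 4, so Thursday − 4 = Sunday.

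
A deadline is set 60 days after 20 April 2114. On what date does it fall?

June 19, 2114

Apr has 30 days: +11 → May 1, 2114 (49 left).
May has 31 days: +31 → Jun 1, 2114 (18 left).
+18 → Jun 19, 2114.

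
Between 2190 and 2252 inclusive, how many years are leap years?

15

Multiples of 4 in [2190,2252]: 16.
Of those, multiples of 100: 1 (not leap unless ÷400).
Multiples of 400: 0.
Leap years = 16 − 1 + 0 = 15.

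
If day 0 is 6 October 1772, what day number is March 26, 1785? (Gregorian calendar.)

4554

Oct 6, 1772 → Oct 6, 1773: 365 days.
Oct 6, 1773 → Oct 6, 1774: 365 days.
Oct 6, 1774 → Oct 6, 1775: 365 days.
Oct 6, 1775 → Oct 6, 1776: 366 days (Feb 29, 1776 is in that span).
Oct 6, 1776 → Oct 6, 1777: 365 days.
Oct 6, 1777 → Oct 6, 1778: 365 days.
Oct 6, 1778 → Oct 6, 1779: 365 days.
Oct 6, 1779 → Oct 6, 1780: 366 days (Feb 29, 1780 is in that span).
Oct 6, 1780 → Oct 6, 1781: 365 days.
Oct 6, 1781 → Oct 6, 1782: 365 days.
Oct 6, 1782 → Oct 6, 1783: 365 days.
Oct 6, 1783 → Oct 6, 1784: 366 days (Feb 29, 1784 is in that span).
Oct 6, 1784 → Nov 6, 1784: 31 days (October has 31).
Nov 6, 1784 → Dec 6, 1784: 30 days (November has 30).
Dec 6, 1784 → Jan 6, 1785: 31 days (December has 31).
Jan 6, 1785 → Feb 6, 1785: 31 days (January has 31).
Feb 6, 1785 → Mar 6, 1785: 28 days (February has 28).
Mar 6, 1785 → Mar 26, 1785: 20 days.
Total: 4554 days.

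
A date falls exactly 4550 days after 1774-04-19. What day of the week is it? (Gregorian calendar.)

Tuesday

First find the weekday of Apr 19, 1774. Doomsday rule: the anchor day for the 1700s is Sunday. For year 74: 74÷12 = 6 r 2, and 2÷4 = 0, so 6+2+0 = 8.
Sunday + 8 ≡ Monday — that's 1774's doomsday.
In April the doomsday date is Apr 4.
Apr 19 is 15 days after Apr 4; 15 mod 7 = 1, so Monday + 1 = Tuesday.
4550 mod 7 = 0, so 4550 days after a Tuesday is Tuesday + 0 = Tuesday.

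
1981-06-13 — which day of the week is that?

Doomsday rule: the anchor day for the 1900s is Wednesday. For year 81: 81÷12 = 6 r 9, and 9÷4 = 2, so 6+9+2 = 17.
Wednesday + 17 ≡ Saturday — that's 1981's doomsday.
In June the doomsday date is Jun 6.
Jun 13 is 7 days after Jun 6; 7 mod 7 = 0, so Saturday + 0 = Saturday.

Saturday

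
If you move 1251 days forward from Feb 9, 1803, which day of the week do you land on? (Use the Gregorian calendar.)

Feb 9, 1803 is a Wednesday.
1251 mod 7 = 5, so 1251 days after a Wednesday is Wednesday + 5 = Monday.

Monday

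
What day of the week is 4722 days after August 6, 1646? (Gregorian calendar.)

Friday

First find the weekday of Aug 6, 1646. Doomsday rule: the anchor day for the 1600s is Tuesday. For year 46: 46÷12 = 3 r 10, and 10÷4 = 2, so 3+10+2 = 15.
Tuesday + 15 ≡ Wednesday — that's 1646's doomsday.
In August the doomsday date is Aug 8.
Aug 6 is 2 days before Aug 8; 2 mod 7 = 2, so Wednesday − 2 = Monday.
4722 mod 7 = 4, so 4722 days after a Monday is Monday + 4 = Friday.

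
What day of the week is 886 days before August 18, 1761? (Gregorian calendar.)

Friday

First find the weekday of Aug 18, 1761. Doomsday rule: the anchor day for the 1700s is Sunday. For year 61: 61÷12 = 5 r 1, and 1÷4 = 0, so 5+1+0 = 6.
Sunday + 6 ≡ Saturday — that's 1761's doomsday.
In August the doomsday date is Aug 8.
Aug 18 is 10 days after Aug 8; 10 mod 7 = 3, so Saturday + 3 = Tuesday.
886 mod 7 = 4, so 886 days before a Tuesday is Tuesday − 4 = Friday.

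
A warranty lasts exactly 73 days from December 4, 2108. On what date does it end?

Dec has 31 days: +28 → Jan 1, 2109 (45 left).
Jan has 31 days: +31 → Feb 1, 2109 (14 left).
+14 → Feb 15, 2109.

February 15, 2109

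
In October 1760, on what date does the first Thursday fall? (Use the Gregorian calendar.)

October 2, 1760

October 1, 1760 is a Wednesday.
The first Thursday is therefore October 2 (1 days later).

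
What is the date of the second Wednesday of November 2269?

November 1, 2269 is a Monday.
The first Wednesday is therefore November 3 (2 days later).
The second Wednesday is 3 + 1×7 = November 10.

November 10, 2269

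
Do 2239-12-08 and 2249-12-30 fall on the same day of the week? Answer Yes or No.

From Dec 8, 2239 to Dec 30, 2249 is 3675 days.
3675 mod 7 = 0, so they are the same weekday.
(Dec 8, 2239 is a Sunday; Dec 30, 2249 is a Sunday.)

Yes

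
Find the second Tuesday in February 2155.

February 1, 2155 is a Saturday.
The first Tuesday is therefore February 4 (3 days later).
The second Tuesday is 4 + 1×7 = February 11.

February 11, 2155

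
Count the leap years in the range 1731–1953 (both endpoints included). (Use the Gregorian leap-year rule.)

54

Multiples of 4 in [1731,1953]: 56.
Of those, multiples of 100: 2 (not leap unless ÷400).
Multiples of 400: 0.
Leap years = 56 − 2 + 0 = 54.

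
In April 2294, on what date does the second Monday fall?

April 1, 2294 is a Sunday.
The first Monday is therefore April 2 (1 days later).
The second Monday is 2 + 1×7 = April 9.

April 9, 2294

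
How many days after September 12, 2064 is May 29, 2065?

259

Sep 12, 2064 → Oct 12, 2064: 30 days (September has 30).
Oct 12, 2064 → Nov 12, 2064: 31 days (October has 31).
Nov 12, 2064 → Dec 12, 2064: 30 days (November has 30).
Dec 12, 2064 → Jan 12, 2065: 31 days (December has 31).
Jan 12, 2065 → Feb 12, 2065: 31 days (January has 31).
Feb 12, 2065 → Mar 12, 2065: 28 days (February has 28).
Mar 12, 2065 → Apr 12, 2065: 31 days (March has 31).
Apr 12, 2065 → May 12, 2065: 30 days (April has 30).
May 12, 2065 → May 29, 2065: 17 days.
Total: 259 days.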